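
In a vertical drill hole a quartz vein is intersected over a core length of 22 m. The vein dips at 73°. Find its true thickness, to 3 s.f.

6.43 m

True thickness t = h · cos(dip) = 22 × cos 73°
t = 22 × 0.2924 = 6.432 m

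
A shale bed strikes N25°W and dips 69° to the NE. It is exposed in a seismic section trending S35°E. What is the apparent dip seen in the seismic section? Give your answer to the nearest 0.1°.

24.3°

The strike is N25°W and the section trends S35°E; the acute angle between them is β = 10°.
tan α = tan 69° × sin 10° = 2.6051 × 0.1736 = 0.4524
α = arctan(0.4524) = 24.34°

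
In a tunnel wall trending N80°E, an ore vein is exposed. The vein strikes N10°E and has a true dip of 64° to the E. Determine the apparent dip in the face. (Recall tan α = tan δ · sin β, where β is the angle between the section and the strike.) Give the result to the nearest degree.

63°

The strike is N10°E and the section trends N80°E; the acute angle between them is β = 70°.
tan(apparent dip) = tan 64° · sin 70° = 1.9267
α = arctan(1.9267) = 62.57°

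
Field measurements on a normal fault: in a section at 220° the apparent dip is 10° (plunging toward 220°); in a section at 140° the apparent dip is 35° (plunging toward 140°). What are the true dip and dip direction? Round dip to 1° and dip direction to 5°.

true dip 35°, dip direction 145°

Each apparent-dip line lies in the plane. As unit vectors (x east, y north, z up), v₁ plunges 10°→220° and v₂ plunges 35°→140°.
The plane normal is n = v₁ × v₂ ∝ (0.324, -0.455, 0.794).
tan δ = √(n_x²+n_y²)/n_z = 0.558/0.794, so δ = 35.1°.
The horizontal component of n points toward azimuth atan2(n_x, n_y) = 145°, the dip direction.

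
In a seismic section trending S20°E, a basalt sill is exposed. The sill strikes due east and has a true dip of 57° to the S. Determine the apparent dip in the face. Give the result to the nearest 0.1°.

55.4°

Angle between strike (due east) and section (S20°E): β = 70°.
tan α = tan 57° × sin 70° = 1.5399 × 0.9397 = 1.4470
apparent dip = arctan 1.4470 = 55.35°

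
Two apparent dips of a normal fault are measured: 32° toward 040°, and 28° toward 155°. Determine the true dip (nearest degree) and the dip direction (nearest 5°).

true dip 47°, dip direction 095°

Represent each trace as a vector plunging at its apparent dip toward its trend (east-north-up frame): v₁ = (0.545, 0.650, -0.530), v₂ = (0.373, -0.800, -0.469).
n = v₁ × v₂ = (0.729, -0.058, 0.679) (taken with n_z > 0).
Dip δ = arctan(|n_h|/n_z) = arctan(0.731/0.679) = 47.1°.
Dip direction = atan2(0.729, -0.058) = 95° (azimuth of n's horizontal projection).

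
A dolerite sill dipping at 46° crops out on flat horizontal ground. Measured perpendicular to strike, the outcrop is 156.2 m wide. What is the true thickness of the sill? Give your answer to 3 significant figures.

112 m

True thickness t = w · sin(dip) = 156.2 × sin 46°
t = 156.2 × 0.7193 = 112.361 m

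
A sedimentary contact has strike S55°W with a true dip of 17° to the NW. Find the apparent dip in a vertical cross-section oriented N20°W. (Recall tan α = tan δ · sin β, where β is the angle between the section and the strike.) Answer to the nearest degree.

The strike is S55°W and the section trends N20°W; the acute angle between them is β = 75°.
tan α = tan 17° × sin 75° = 0.3057 × 0.9659 = 0.2953
apparent dip = arctan 0.2953 = 16.45°

16°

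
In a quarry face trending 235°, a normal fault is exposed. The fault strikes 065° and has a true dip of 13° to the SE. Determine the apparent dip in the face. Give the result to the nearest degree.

2°

The section lies 10° from the strike.
tan(apparent dip) = tan 13° · sin 10° = 0.0401
α = arctan(0.0401) = 2.30°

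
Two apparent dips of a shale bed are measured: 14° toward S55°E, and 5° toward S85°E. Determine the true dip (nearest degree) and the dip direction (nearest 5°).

Represent each trace as a vector plunging at its apparent dip toward its trend (east-north-up frame): v₁ = (0.795, -0.557, -0.242), v₂ = (0.992, -0.087, -0.087).
The plane normal is n = v₁ × v₂ ∝ (0.028, -0.171, 0.483).
Dip δ = arctan(|n_h|/n_z) = arctan(0.173/0.483) = 19.7°.
Dip direction = atan2(0.028, -0.171) = 171° (azimuth of n's horizontal projection).

true dip 20°, dip direction 170°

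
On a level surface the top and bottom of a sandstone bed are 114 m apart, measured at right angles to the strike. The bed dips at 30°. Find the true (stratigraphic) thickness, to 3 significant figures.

57.0 m

True thickness t = w · sin(dip) = 114 × sin 30°
t = 114 × 0.5000 = 57.000 m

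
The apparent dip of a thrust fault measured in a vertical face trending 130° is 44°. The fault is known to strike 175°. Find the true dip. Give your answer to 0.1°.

The section is 45° from the strike.
tan δ = tan α / sin β = tan 44° / sin 45° = 0.9657 / 0.7071 = 1.3657
δ = arctan(1.3657) = 53.79°

53.8°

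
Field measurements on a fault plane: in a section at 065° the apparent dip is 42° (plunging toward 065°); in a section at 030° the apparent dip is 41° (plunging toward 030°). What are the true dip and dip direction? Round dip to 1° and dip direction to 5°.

true dip 43°, dip direction 050°

Represent each trace as a vector plunging at its apparent dip toward its trend (east-north-up frame): v₁ = (0.674, 0.314, -0.669), v₂ = (0.377, 0.654, -0.656).
Cross product v₁ × v₂ gives the pole to the plane: n ∝ (0.231, 0.189, 0.322).
Dip δ = arctan(|n_h|/n_z) = arctan(0.299/0.322) = 42.9°.
Dip direction = azimuth of (n_x, n_y) = atan2(0.231, 0.189) = 51°.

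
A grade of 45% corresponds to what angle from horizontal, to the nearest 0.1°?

24.2°

tan θ = 45/100 = 0.4500
θ = arctan(0.4500) = 24.23°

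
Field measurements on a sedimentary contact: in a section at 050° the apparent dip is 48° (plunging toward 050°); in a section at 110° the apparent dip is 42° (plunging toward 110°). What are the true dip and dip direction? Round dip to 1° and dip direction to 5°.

true dip 50°, dip direction 070°

The two traces are lines in the plane: v₁ = (sin 50°·cos 48°, cos 50°·cos 48°, −sin 48°), v₂ = (sin 110°·cos 42°, cos 110°·cos 42°, −sin 42°).
n = v₁ × v₂ = (0.477, 0.176, 0.431) (taken with n_z > 0).
Dip δ = arctan(|n_h|/n_z) = arctan(0.508/0.431) = 49.7°.
The horizontal component of n points toward azimuth atan2(n_x, n_y) = 70°, the dip direction.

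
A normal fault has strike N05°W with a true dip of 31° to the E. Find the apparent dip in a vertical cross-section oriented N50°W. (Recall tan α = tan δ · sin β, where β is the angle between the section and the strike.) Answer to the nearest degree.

23°

The strike is N05°W and the section trends N50°W; the acute angle between them is β = 45°.
tan(apparent dip) = tan 31° · sin 45° = 0.4249
apparent dip = arctan 0.4249 = 23.02°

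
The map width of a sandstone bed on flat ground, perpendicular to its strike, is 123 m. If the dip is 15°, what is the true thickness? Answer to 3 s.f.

31.8 m

True thickness t = w · sin(dip) = 123 × sin 15°
t = 123 × 0.2588 = 31.835 m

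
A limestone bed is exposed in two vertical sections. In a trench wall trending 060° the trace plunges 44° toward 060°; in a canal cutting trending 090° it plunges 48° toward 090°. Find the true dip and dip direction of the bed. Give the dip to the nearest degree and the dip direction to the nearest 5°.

The two traces are lines in the plane: v₁ = (sin 60°·cos 44°, cos 60°·cos 44°, −sin 44°), v₂ = (sin 90°·cos 48°, cos 90°·cos 48°, −sin 48°).
The plane normal is n = v₁ × v₂ ∝ (0.267, 0.002, 0.241).
tan δ = √(n_x²+n_y²)/n_z = 0.267/0.241, so δ = 48.0°.
Dip direction = azimuth of (n_x, n_y) = atan2(0.267, 0.002) = 90°.

true dip 48°, dip direction 090°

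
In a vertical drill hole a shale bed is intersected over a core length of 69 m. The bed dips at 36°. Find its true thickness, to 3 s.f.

55.8 m

True thickness t = h · cos(dip) = 69 × cos 36°
t = 69 × 0.8090 = 55.822 m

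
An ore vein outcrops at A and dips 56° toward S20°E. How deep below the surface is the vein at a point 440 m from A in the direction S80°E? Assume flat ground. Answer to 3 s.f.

The hole lies 60° from the dip direction, so the down-dip offset is 440 × cos 60° = 220.00 m.
Depth = down-dip offset × tan(dip) = 220.00 × tan 56° = 220.00 × 1.4826
Depth = 326.16 m

326 m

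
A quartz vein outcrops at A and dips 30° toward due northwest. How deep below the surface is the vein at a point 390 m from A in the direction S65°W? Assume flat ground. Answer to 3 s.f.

77.0 m

The hole lies 70° from the dip direction, so the down-dip offset is 390 × cos 70° = 133.39 m.
Depth = down-dip offset × tan(dip) = 133.39 × tan 30° = 133.39 × 0.5774
Depth = 77.01 m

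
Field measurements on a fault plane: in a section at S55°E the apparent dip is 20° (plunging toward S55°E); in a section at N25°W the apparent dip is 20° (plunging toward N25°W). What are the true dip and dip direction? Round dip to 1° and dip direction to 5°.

true dip 55°, dip direction 050°

The two traces are lines in the plane: v₁ = (sin 125°·cos 20°, cos 125°·cos 20°, −sin 20°), v₂ = (sin 335°·cos 20°, cos 335°·cos 20°, −sin 20°).
n = v₁ × v₂ = (0.476, 0.399, 0.442) (taken with n_z > 0).
True dip = arccos(n_z / |n|) = arccos(0.5795) = 54.6°.
The horizontal component of n points toward azimuth atan2(n_x, n_y) = 50°, the dip direction.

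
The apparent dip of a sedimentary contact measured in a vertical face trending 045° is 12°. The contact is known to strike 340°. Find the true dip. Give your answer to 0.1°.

The section is 65° from the strike.
tan δ = tan α / sin β = tan 12° / sin 65° = 0.2126 / 0.9063 = 0.2345
δ = arctan(0.2345) = 13.20°

13.2°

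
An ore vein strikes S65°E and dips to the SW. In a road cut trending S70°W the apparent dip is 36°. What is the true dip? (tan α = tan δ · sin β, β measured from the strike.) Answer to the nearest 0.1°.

45.8°

β = acute angle between strike S65°E and section S70°W = 45°.
tan(true dip) = tan 36° / sin 45° = 1.0275
δ = arctan(1.0275) = 45.78°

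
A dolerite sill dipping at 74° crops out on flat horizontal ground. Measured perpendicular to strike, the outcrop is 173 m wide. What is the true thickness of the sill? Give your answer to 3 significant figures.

166 m

True thickness t = w · sin(dip) = 173 × sin 74°
t = 173 × 0.9613 = 166.298 m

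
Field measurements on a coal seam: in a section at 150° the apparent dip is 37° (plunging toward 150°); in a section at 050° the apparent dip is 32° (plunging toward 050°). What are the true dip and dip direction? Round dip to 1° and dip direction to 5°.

Represent each trace as a vector plunging at its apparent dip toward its trend (east-north-up frame): v₁ = (0.399, -0.692, -0.602), v₂ = (0.650, 0.545, -0.530).
The plane normal is n = v₁ × v₂ ∝ (0.695, -0.179, 0.667).
tan δ = √(n_x²+n_y²)/n_z = 0.717/0.667, so δ = 47.1°.
The horizontal component of n points toward azimuth atan2(n_x, n_y) = 104°, the dip direction.

true dip 47°, dip direction 105°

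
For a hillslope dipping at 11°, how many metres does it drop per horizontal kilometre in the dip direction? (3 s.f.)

194 m

drop per km = 1000 × tan 11° = 1000 × 0.1944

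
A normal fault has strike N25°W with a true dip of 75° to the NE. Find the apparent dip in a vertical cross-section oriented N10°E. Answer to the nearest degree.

65°

The strike is N25°W and the section trends N10°E; the acute angle between them is β = 35°.
tan α = tan 75° × sin 35° = 3.7321 × 0.5736 = 2.1406
apparent dip = arctan 2.1406 = 64.96°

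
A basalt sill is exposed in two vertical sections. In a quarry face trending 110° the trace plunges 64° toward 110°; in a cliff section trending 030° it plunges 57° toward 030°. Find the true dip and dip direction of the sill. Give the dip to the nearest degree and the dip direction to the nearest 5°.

true dip 67°, dip direction 080°

The two traces are lines in the plane: v₁ = (sin 110°·cos 64°, cos 110°·cos 64°, −sin 64°), v₂ = (sin 30°·cos 57°, cos 30°·cos 57°, −sin 57°).
Cross product v₁ × v₂ gives the pole to the plane: n ∝ (0.550, 0.101, 0.235).
Dip δ = arctan(|n_h|/n_z) = arctan(0.559/0.235) = 67.2°.
Dip direction = azimuth of (n_x, n_y) = atan2(0.550, 0.101) = 80°.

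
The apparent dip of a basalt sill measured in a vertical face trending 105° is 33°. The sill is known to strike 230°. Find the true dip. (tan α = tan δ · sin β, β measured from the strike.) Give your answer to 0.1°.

β = acute angle between strike 230° and section 105° = 55°.
tan δ = tan α / sin β = tan 33° / sin 55° = 0.6494 / 0.8192 = 0.7928
true dip = arctan 0.7928 = 38.41°

38.4°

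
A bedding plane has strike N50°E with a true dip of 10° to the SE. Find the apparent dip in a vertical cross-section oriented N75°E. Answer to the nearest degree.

4°

Angle between strike (N50°E) and section (N75°E): β = 25°.
tan α = tan 10° × sin 25° = 0.1763 × 0.4226 = 0.0745
apparent dip = arctan 0.0745 = 4.26°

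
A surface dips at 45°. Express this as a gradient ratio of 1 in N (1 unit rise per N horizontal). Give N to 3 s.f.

1 : N means tan θ = 1/N, so N = 1/tan 45° = 1/1.0000

1 in 1.00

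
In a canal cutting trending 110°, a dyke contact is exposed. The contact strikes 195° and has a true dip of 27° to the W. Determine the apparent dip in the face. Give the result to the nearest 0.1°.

26.9°

The strike is 195° and the section trends 110°; the acute angle between them is β = 85°.
tan α = tan 27° × sin 85° = 0.5095 × 0.9962 = 0.5076
α = arctan(0.5076) = 26.91°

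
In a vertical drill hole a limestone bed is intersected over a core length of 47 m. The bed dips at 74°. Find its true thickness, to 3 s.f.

13.0 m

True thickness t = h · cos(dip) = 47 × cos 74°
t = 47 × 0.2756 = 12.955 m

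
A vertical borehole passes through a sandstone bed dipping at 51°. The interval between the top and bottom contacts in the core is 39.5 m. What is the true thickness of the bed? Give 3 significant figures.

True thickness t = h · cos(dip) = 39.5 × cos 51°
t = 39.5 × 0.6293 = 24.858 m

24.9 m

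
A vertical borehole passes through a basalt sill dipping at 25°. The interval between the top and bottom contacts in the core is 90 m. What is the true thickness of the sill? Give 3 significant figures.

True thickness t = h · cos(dip) = 90 × cos 25°
t = 90 × 0.9063 = 81.568 m

81.6 m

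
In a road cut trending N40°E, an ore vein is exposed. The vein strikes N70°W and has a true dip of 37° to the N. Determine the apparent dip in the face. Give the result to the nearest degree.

The strike is N70°W and the section trends N40°E; the acute angle between them is β = 70°.
tan α = tan 37° × sin 70° = 0.7536 × 0.9397 = 0.7081
α = arctan(0.7081) = 35.30°

35°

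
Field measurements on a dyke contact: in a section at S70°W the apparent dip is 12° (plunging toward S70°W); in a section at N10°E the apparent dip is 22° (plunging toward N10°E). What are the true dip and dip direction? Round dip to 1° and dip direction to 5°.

Represent each trace as a vector plunging at its apparent dip toward its trend (east-north-up frame): v₁ = (-0.919, -0.335, -0.208), v₂ = (0.161, 0.913, -0.375).
Cross product v₁ × v₂ gives the pole to the plane: n ∝ (-0.315, 0.378, 0.785).
Dip δ = arctan(|n_h|/n_z) = arctan(0.492/0.785) = 32.1°.
Dip direction = atan2(-0.315, 0.378) = 320° (azimuth of n's horizontal projection).

true dip 32°, dip direction 320°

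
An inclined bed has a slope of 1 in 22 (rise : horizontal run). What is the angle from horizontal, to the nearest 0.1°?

2.6°

tan θ = 1/22 = 0.0455
θ = arctan(0.0455) = 2.60°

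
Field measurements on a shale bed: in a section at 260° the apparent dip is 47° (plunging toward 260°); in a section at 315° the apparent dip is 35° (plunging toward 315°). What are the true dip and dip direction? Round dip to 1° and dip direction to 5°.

Each apparent-dip line lies in the plane. As unit vectors (x east, y north, z up), v₁ plunges 47°→260° and v₂ plunges 35°→315°.
n = v₁ × v₂ = (-0.492, -0.038, 0.458) (taken with n_z > 0).
True dip = arccos(n_z / |n|) = arccos(0.6803) = 47.1°.
Dip direction = azimuth of (n_x, n_y) = atan2(-0.492, -0.038) = 266°.

true dip 47°, dip direction 265°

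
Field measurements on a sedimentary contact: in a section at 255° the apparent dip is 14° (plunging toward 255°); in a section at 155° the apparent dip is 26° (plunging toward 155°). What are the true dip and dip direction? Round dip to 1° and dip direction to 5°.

true dip 31°, dip direction 190°

The two traces are lines in the plane: v₁ = (sin 255°·cos 14°, cos 255°·cos 14°, −sin 14°), v₂ = (sin 155°·cos 26°, cos 155°·cos 26°, −sin 26°).
n = v₁ × v₂ = (-0.087, -0.503, 0.859) (taken with n_z > 0).
Dip δ = arctan(|n_h|/n_z) = arctan(0.510/0.859) = 30.7°.
Dip direction = azimuth of (n_x, n_y) = atan2(-0.087, -0.503) = 190°.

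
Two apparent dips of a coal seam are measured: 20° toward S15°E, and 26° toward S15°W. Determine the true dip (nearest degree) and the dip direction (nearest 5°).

true dip 27°, dip direction 210°

Each apparent-dip line lies in the plane. As unit vectors (x east, y north, z up), v₁ plunges 20°→S15°E and v₂ plunges 26°→S15°W.
n = v₁ × v₂ = (-0.101, -0.186, 0.422) (taken with n_z > 0).
Dip δ = arctan(|n_h|/n_z) = arctan(0.212/0.422) = 26.6°.
Dip direction = azimuth of (n_x, n_y) = atan2(-0.101, -0.186) = 208°.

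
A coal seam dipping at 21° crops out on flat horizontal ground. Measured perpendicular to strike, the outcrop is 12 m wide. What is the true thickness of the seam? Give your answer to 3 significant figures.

True thickness t = w · sin(dip) = 12 × sin 21°
t = 12 × 0.3584 = 4.300 m

4.30 m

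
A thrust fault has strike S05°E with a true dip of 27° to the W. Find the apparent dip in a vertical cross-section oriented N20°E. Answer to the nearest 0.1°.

12.2°

Angle between strike (S05°E) and section (N20°E): β = 25°.
tan α = tan 27° × sin 25° = 0.5095 × 0.4226 = 0.2153
apparent dip = arctan 0.2153 = 12.15°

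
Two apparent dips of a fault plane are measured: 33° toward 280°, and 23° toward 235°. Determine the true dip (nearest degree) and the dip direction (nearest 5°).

true dip 33°, dip direction 285°

Represent each trace as a vector plunging at its apparent dip toward its trend (east-north-up frame): v₁ = (-0.826, 0.146, -0.545), v₂ = (-0.754, -0.528, -0.391).
n = v₁ × v₂ = (-0.344, 0.088, 0.546) (taken with n_z > 0).
True dip = arccos(n_z / |n|) = arccos(0.8380) = 33.1°.
Dip direction = atan2(-0.344, 0.088) = 284° (azimuth of n's horizontal projection).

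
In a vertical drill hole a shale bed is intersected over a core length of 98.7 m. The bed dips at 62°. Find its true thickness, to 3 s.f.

46.3 m

True thickness t = h · cos(dip) = 98.7 × cos 62°
t = 98.7 × 0.4695 = 46.337 m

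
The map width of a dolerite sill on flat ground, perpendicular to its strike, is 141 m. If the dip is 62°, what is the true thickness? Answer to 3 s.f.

124 m

True thickness t = w · sin(dip) = 141 × sin 62°
t = 141 × 0.8829 = 124.496 m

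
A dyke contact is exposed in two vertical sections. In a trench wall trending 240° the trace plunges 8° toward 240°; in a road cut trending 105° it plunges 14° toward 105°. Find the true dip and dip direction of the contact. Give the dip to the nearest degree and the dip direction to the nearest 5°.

The two traces are lines in the plane: v₁ = (sin 240°·cos 8°, cos 240°·cos 8°, −sin 8°), v₂ = (sin 105°·cos 14°, cos 105°·cos 14°, −sin 14°).
The plane normal is n = v₁ × v₂ ∝ (0.085, -0.338, 0.679).
True dip = arccos(n_z / |n|) = arccos(0.8898) = 27.1°.
Dip direction = atan2(0.085, -0.338) = 166° (azimuth of n's horizontal projection).

true dip 27°, dip direction 165°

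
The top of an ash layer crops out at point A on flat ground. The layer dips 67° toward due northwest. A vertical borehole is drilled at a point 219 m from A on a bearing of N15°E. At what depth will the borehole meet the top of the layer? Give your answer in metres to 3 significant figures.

258 m

The hole lies 60° from the dip direction, so the down-dip offset is 219 × cos 60° = 109.50 m.
Depth = down-dip offset × tan(dip) = 109.50 × tan 67° = 109.50 × 2.3559
Depth = 257.97 m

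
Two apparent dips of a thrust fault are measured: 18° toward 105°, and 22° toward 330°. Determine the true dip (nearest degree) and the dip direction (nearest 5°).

true dip 44°, dip direction 035°

Each apparent-dip line lies in the plane. As unit vectors (x east, y north, z up), v₁ plunges 18°→105° and v₂ plunges 22°→330°.
n = v₁ × v₂ = (0.340, 0.487, 0.624) (taken with n_z > 0).
Dip δ = arctan(|n_h|/n_z) = arctan(0.594/0.624) = 43.6°.
Dip direction = atan2(0.340, 0.487) = 35° (azimuth of n's horizontal projection).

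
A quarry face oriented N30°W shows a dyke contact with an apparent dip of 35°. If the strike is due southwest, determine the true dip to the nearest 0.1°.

β = acute angle between strike due southwest and section N30°W = 75°.
tan δ = tan α / sin β = tan 35° / sin 75° = 0.7002 / 0.9659 = 0.7249
true dip = arctan 0.7249 = 35.94°

35.9°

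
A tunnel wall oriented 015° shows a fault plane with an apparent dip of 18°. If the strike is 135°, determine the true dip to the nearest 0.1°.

β = acute angle between strike 135° and section 015° = 60°.
tan δ = tan α / sin β = tan 18° / sin 60° = 0.3249 / 0.8660 = 0.3752
true dip = arctan 0.3752 = 20.57°

20.6°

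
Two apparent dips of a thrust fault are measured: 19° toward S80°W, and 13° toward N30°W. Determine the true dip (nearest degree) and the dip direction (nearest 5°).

Each apparent-dip line lies in the plane. As unit vectors (x east, y north, z up), v₁ plunges 19°→S80°W and v₂ plunges 13°→N30°W.
The plane normal is n = v₁ × v₂ ∝ (-0.312, 0.051, 0.866).
True dip = arccos(n_z / |n|) = arccos(0.9395) = 20.0°.
The horizontal component of n points toward azimuth atan2(n_x, n_y) = 279°, the dip direction.

true dip 20°, dip direction 280°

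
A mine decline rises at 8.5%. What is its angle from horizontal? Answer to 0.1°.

4.9°

tan θ = 8.5/100 = 0.0850
θ = arctan(0.0850) = 4.86°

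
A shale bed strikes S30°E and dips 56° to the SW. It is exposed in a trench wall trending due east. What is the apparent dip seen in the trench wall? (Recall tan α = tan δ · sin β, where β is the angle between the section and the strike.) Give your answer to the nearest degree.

The section lies 60° from the strike.
tan α = tan 56° × sin 60° = 1.4826 × 0.8660 = 1.2839
α = arctan(1.2839) = 52.09°

52°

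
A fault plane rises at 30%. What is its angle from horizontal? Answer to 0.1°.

16.7°

tan θ = 30/100 = 0.3000
θ = arctan(0.3000) = 16.70°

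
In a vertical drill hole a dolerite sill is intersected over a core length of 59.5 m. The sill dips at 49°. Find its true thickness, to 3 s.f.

39.0 m

True thickness t = h · cos(dip) = 59.5 × cos 49°
t = 59.5 × 0.6561 = 39.036 m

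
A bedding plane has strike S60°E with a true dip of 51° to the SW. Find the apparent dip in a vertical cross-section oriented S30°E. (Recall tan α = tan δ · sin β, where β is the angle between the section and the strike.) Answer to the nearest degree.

The strike is S60°E and the section trends S30°E; the acute angle between them is β = 30°.
tan(apparent dip) = tan 51° · sin 30° = 0.6174
α = arctan(0.6174) = 31.69°

32°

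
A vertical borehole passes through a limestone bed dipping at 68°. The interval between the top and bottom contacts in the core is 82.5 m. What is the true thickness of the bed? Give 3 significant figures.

30.9 m

True thickness t = h · cos(dip) = 82.5 × cos 68°
t = 82.5 × 0.3746 = 30.905 m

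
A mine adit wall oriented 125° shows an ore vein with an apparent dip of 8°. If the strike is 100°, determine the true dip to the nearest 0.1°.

β = acute angle between strike 100° and section 125° = 25°.
tan δ = tan α / sin β = tan 8° / sin 25° = 0.1405 / 0.4226 = 0.3325
δ = arctan(0.3325) = 18.39°

18.4°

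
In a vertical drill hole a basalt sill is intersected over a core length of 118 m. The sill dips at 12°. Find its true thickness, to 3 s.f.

True thickness t = h · cos(dip) = 118 × cos 12°
t = 118 × 0.9781 = 115.421 m

115 m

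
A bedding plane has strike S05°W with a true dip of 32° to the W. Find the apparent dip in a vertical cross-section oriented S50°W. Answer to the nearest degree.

24°

The section lies 45° from the strike.
tan(apparent dip) = tan 32° · sin 45° = 0.4418
apparent dip = arctan 0.4418 = 23.84°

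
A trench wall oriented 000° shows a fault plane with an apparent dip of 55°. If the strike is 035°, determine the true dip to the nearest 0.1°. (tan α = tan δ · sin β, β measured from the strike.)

68.1°

β = acute angle between strike 035° and section 000° = 35°.
tan δ = tan α / sin β = tan 55° / sin 35° = 1.4281 / 0.5736 = 2.4899
true dip = arctan 2.4899 = 68.12°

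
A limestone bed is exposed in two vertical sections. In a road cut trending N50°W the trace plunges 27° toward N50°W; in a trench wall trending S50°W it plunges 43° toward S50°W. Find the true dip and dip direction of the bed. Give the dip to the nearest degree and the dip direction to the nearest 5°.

The two traces are lines in the plane: v₁ = (sin 310°·cos 27°, cos 310°·cos 27°, −sin 27°), v₂ = (sin 230°·cos 43°, cos 230°·cos 43°, −sin 43°).
Cross product v₁ × v₂ gives the pole to the plane: n ∝ (-0.604, -0.211, 0.642).
Dip δ = arctan(|n_h|/n_z) = arctan(0.640/0.642) = 44.9°.
Dip direction = atan2(-0.604, -0.211) = 251° (azimuth of n's horizontal projection).

true dip 45°, dip direction 250°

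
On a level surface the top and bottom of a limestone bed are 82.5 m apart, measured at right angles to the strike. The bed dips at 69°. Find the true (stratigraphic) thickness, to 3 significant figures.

77.0 m

True thickness t = w · sin(dip) = 82.5 × sin 69°
t = 82.5 × 0.9336 = 77.020 m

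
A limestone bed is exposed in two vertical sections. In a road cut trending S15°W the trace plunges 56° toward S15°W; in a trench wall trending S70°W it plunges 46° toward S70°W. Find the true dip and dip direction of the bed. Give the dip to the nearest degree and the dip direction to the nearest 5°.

true dip 56°, dip direction 205°

Represent each trace as a vector plunging at its apparent dip toward its trend (east-north-up frame): v₁ = (-0.145, -0.540, -0.829), v₂ = (-0.653, -0.238, -0.719).
n = v₁ × v₂ = (-0.192, -0.437, 0.318) (taken with n_z > 0).
tan δ = √(n_x²+n_y²)/n_z = 0.477/0.318, so δ = 56.3°.
Dip direction = azimuth of (n_x, n_y) = atan2(-0.192, -0.437) = 204°.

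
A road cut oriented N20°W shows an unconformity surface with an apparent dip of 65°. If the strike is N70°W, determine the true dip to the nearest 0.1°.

β = acute angle between strike N70°W and section N20°W = 50°.
tan δ = tan α / sin β = tan 65° / sin 50° = 2.1445 / 0.7660 = 2.7995
δ = arctan(2.7995) = 70.34°

70.3°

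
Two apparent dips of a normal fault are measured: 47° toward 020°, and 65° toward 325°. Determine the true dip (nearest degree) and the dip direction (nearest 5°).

Represent each trace as a vector plunging at its apparent dip toward its trend (east-north-up frame): v₁ = (0.233, 0.641, -0.731), v₂ = (-0.242, 0.346, -0.906).
The plane normal is n = v₁ × v₂ ∝ (-0.328, 0.389, 0.236).
True dip = arccos(n_z / |n|) = arccos(0.4212) = 65.1°.
Dip direction = azimuth of (n_x, n_y) = atan2(-0.328, 0.389) = 320°.

true dip 65°, dip direction 320°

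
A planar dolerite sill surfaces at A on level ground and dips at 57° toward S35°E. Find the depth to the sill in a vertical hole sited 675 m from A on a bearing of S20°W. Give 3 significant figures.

596 m

The hole lies 55° from the dip direction, so the down-dip offset is 675 × cos 55° = 387.16 m.
Depth = down-dip offset × tan(dip) = 387.16 × tan 57° = 387.16 × 1.5399
Depth = 596.18 m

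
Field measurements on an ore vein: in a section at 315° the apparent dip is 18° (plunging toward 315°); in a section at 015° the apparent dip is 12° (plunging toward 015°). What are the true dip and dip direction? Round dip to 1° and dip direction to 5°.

Each apparent-dip line lies in the plane. As unit vectors (x east, y north, z up), v₁ plunges 18°→315° and v₂ plunges 12°→015°.
Cross product v₁ × v₂ gives the pole to the plane: n ∝ (-0.152, 0.218, 0.806).
Dip δ = arctan(|n_h|/n_z) = arctan(0.266/0.806) = 18.3°.
Dip direction = atan2(-0.152, 0.218) = 325° (azimuth of n's horizontal projection).

true dip 18°, dip direction 325°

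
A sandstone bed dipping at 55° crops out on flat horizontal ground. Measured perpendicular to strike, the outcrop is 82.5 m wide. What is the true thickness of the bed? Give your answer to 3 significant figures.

67.6 m

True thickness t = w · sin(dip) = 82.5 × sin 55°
t = 82.5 × 0.8192 = 67.580 m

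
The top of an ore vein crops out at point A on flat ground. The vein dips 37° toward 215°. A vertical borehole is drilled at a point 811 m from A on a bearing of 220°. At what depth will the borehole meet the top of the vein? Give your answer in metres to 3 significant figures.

609 m

The hole lies 5° from the dip direction, so the down-dip offset is 811 × cos 5° = 807.91 m.
Depth = down-dip offset × tan(dip) = 807.91 × tan 37° = 807.91 × 0.7536
Depth = 608.81 m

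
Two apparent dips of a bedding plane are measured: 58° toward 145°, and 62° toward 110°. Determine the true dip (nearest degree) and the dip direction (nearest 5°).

true dip 62°, dip direction 115°

Each apparent-dip line lies in the plane. As unit vectors (x east, y north, z up), v₁ plunges 58°→145° and v₂ plunges 62°→110°.
n = v₁ × v₂ = (0.247, -0.106, 0.143) (taken with n_z > 0).
True dip = arccos(n_z / |n|) = arccos(0.4689) = 62.0°.
The horizontal component of n points toward azimuth atan2(n_x, n_y) = 113°, the dip direction.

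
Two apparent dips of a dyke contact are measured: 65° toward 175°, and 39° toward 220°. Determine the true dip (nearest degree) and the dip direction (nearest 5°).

The two traces are lines in the plane: v₁ = (sin 175°·cos 65°, cos 175°·cos 65°, −sin 65°), v₂ = (sin 220°·cos 39°, cos 220°·cos 39°, −sin 39°).
Cross product v₁ × v₂ gives the pole to the plane: n ∝ (0.275, -0.476, 0.232).
Dip δ = arctan(|n_h|/n_z) = arctan(0.549/0.232) = 67.1°.
The horizontal component of n points toward azimuth atan2(n_x, n_y) = 150°, the dip direction.

true dip 67°, dip direction 150°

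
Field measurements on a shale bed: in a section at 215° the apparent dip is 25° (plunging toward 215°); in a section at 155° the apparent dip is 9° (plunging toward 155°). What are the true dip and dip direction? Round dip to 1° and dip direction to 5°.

true dip 25°, dip direction 225°

Represent each trace as a vector plunging at its apparent dip toward its trend (east-north-up frame): v₁ = (-0.520, -0.742, -0.423), v₂ = (0.417, -0.895, -0.156).
Cross product v₁ × v₂ gives the pole to the plane: n ∝ (-0.262, -0.258, 0.775).
True dip = arccos(n_z / |n|) = arccos(0.9035) = 25.4°.
The horizontal component of n points toward azimuth atan2(n_x, n_y) = 225°, the dip direction.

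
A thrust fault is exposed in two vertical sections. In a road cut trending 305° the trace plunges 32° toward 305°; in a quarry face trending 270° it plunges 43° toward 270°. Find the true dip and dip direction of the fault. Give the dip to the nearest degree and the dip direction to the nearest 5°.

true dip 44°, dip direction 255°

Represent each trace as a vector plunging at its apparent dip toward its trend (east-north-up frame): v₁ = (-0.695, 0.486, -0.530), v₂ = (-0.731, -0.000, -0.682).
Cross product v₁ × v₂ gives the pole to the plane: n ∝ (-0.332, -0.086, 0.356).
True dip = arccos(n_z / |n|) = arccos(0.7201) = 43.9°.
Dip direction = atan2(-0.332, -0.086) = 255° (azimuth of n's horizontal projection).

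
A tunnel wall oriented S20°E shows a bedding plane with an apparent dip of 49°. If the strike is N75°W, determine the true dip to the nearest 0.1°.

β = acute angle between strike N75°W and section S20°E = 55°.
tan δ = tan α / sin β = tan 49° / sin 55° = 1.1504 / 0.8192 = 1.4043
δ = arctan(1.4043) = 54.55°

54.5°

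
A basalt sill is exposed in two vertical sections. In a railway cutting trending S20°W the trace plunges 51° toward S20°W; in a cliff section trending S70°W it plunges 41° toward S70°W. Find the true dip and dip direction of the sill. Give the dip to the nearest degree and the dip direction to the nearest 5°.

Represent each trace as a vector plunging at its apparent dip toward its trend (east-north-up frame): v₁ = (-0.215, -0.591, -0.777), v₂ = (-0.709, -0.258, -0.656).
The plane normal is n = v₁ × v₂ ∝ (-0.187, -0.410, 0.364).
Dip δ = arctan(|n_h|/n_z) = arctan(0.451/0.364) = 51.1°.
Dip direction = atan2(-0.187, -0.410) = 205° (azimuth of n's horizontal projection).

true dip 51°, dip direction 205°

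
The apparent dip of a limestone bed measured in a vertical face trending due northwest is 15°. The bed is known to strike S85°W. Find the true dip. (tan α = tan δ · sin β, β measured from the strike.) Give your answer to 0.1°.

19.3°

β = acute angle between strike S85°W and section due northwest = 50°.
tan(true dip) = tan 15° / sin 50° = 0.3498
true dip = arctan 0.3498 = 19.28°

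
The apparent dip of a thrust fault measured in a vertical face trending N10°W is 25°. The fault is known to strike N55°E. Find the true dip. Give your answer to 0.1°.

β = acute angle between strike N55°E and section N10°W = 65°.
tan δ = tan α / sin β = tan 25° / sin 65° = 0.4663 / 0.9063 = 0.5145
true dip = arctan 0.5145 = 27.23°

27.2°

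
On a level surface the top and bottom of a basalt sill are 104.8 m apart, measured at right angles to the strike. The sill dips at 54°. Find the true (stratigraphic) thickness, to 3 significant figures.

84.8 m

True thickness t = w · sin(dip) = 104.8 × sin 54°
t = 104.8 × 0.8090 = 84.785 m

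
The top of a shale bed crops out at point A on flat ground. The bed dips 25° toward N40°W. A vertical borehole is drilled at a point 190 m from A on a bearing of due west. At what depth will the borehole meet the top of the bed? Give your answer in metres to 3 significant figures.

56.9 m

The hole lies 50° from the dip direction, so the down-dip offset is 190 × cos 50° = 122.13 m.
Depth = down-dip offset × tan(dip) = 122.13 × tan 25° = 122.13 × 0.4663
Depth = 56.95 m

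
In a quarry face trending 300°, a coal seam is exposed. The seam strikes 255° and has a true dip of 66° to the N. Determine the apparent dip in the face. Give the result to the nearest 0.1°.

Angle between strike (255°) and section (300°): β = 45°.
tan(apparent dip) = tan 66° · sin 45° = 1.5882
apparent dip = arctan 1.5882 = 57.80°

57.8°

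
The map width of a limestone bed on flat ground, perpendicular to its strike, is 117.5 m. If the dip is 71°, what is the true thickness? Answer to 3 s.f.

111 m

True thickness t = w · sin(dip) = 117.5 × sin 71°
t = 117.5 × 0.9455 = 111.098 m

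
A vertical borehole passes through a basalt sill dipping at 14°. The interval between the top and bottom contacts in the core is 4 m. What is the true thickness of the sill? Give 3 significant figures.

True thickness t = h · cos(dip) = 4 × cos 14°
t = 4 × 0.9703 = 3.881 m

3.88 m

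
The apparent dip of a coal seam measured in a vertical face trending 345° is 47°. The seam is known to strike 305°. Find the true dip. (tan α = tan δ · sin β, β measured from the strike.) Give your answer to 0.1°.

β = acute angle between strike 305° and section 345° = 40°.
tan δ = tan α / sin β = tan 47° / sin 40° = 1.0724 / 0.6428 = 1.6683
true dip = arctan 1.6683 = 59.06°

59.1°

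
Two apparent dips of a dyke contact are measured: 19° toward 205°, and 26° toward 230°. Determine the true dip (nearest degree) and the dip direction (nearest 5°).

The two traces are lines in the plane: v₁ = (sin 205°·cos 19°, cos 205°·cos 19°, −sin 19°), v₂ = (sin 230°·cos 26°, cos 230°·cos 26°, −sin 26°).
Cross product v₁ × v₂ gives the pole to the plane: n ∝ (-0.188, -0.049, 0.359).
tan δ = √(n_x²+n_y²)/n_z = 0.194/0.359, so δ = 28.4°.
Dip direction = azimuth of (n_x, n_y) = atan2(-0.188, -0.049) = 255°.

true dip 28°, dip direction 255°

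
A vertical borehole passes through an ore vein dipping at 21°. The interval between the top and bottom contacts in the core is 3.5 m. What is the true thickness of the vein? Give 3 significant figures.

True thickness t = h · cos(dip) = 3.5 × cos 21°
t = 3.5 × 0.9336 = 3.268 m

3.27 m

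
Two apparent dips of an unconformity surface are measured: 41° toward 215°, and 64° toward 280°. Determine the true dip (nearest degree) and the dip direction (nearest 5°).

Represent each trace as a vector plunging at its apparent dip toward its trend (east-north-up frame): v₁ = (-0.433, -0.618, -0.656), v₂ = (-0.432, 0.076, -0.899).
Cross product v₁ × v₂ gives the pole to the plane: n ∝ (-0.606, 0.106, 0.300).
True dip = arccos(n_z / |n|) = arccos(0.4384) = 64.0°.
Dip direction = atan2(-0.606, 0.106) = 280° (azimuth of n's horizontal projection).

true dip 64°, dip direction 280°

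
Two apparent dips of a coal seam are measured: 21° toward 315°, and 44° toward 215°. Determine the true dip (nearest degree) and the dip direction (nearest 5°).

true dip 48°, dip direction 245°

Represent each trace as a vector plunging at its apparent dip toward its trend (east-north-up frame): v₁ = (-0.660, 0.660, -0.358), v₂ = (-0.413, -0.589, -0.695).
n = v₁ × v₂ = (-0.670, -0.311, 0.661) (taken with n_z > 0).
Dip δ = arctan(|n_h|/n_z) = arctan(0.738/0.661) = 48.1°.
Dip direction = azimuth of (n_x, n_y) = atan2(-0.670, -0.311) = 245°.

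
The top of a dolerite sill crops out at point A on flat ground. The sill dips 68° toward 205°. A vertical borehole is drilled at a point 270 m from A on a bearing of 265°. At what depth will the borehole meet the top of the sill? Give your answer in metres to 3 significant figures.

334 m

The hole lies 60° from the dip direction, so the down-dip offset is 270 × cos 60° = 135.00 m.
Depth = down-dip offset × tan(dip) = 135.00 × tan 68° = 135.00 × 2.4751
Depth = 334.14 m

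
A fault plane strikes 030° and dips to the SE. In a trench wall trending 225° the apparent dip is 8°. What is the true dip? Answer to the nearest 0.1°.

The section is 15° from the strike.
tan δ = tan α / sin β = tan 8° / sin 15° = 0.1405 / 0.2588 = 0.5430
true dip = arctan 0.5430 = 28.50°

28.5°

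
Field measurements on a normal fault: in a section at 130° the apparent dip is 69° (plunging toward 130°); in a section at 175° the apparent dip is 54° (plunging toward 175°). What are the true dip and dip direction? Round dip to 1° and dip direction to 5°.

Represent each trace as a vector plunging at its apparent dip toward its trend (east-north-up frame): v₁ = (0.275, -0.230, -0.934), v₂ = (0.051, -0.586, -0.809).
The plane normal is n = v₁ × v₂ ∝ (0.360, -0.174, 0.149).
Dip δ = arctan(|n_h|/n_z) = arctan(0.400/0.149) = 69.6°.
Dip direction = atan2(0.360, -0.174) = 116° (azimuth of n's horizontal projection).

true dip 70°, dip direction 115°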